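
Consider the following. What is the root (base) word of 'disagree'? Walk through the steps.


Remove prefix 'dis' from 'disagree' to get root 'agree'.

agree


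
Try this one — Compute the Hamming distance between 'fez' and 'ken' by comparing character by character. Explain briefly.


Alignment:
Position 1: 'f' vs 'k' = DIFFER
Position 2: 'e' vs 'e' = match
Position 3: 'z' vs 'n' = DIFFER
Total differences: 2

2


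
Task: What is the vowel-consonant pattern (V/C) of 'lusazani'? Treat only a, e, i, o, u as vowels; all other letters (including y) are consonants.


Letter mapping: l = C, u = V, s = C, a = V, z = C, a = V, n = C, i = V.

CVCVCVCV


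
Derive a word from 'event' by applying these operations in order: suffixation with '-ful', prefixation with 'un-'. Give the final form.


Step 1: Add suffix '-ful' to 'event' = 'eventful'
Step 2: Add prefix 'un-' to 'eventful' = 'uneventful'

uneventful


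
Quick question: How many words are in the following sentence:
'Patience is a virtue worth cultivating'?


Split into words: Patience | is | a | virtue | worth | cultivating = 6 words.

6


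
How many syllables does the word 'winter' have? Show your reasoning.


Break 'winter' into syllables: win-ter -> win | ter = 2 syllables

2 syllables


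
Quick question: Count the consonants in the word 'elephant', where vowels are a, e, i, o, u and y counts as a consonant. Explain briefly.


Consonants in 'elephant': l, p, h, n, t = 5 consonants.

5


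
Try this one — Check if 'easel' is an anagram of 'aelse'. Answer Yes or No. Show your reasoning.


Sorted letters of 'easel': 'aeels'
Sorted letters of 'aelse': 'aeels'
They match.

Yes


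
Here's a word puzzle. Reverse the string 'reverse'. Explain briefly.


Reverse 'reverse' character by character: 'esrever'.

esrever


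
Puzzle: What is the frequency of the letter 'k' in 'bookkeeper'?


Letter 'k' in 'bookkeeper': found at position(s) 4, 5 = 2 occurrence(s).

2


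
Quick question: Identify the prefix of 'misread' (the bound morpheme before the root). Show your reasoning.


The word 'misread' = 'mis' (prefix) + 'read' (root). The prefix is 'mis'.

mis


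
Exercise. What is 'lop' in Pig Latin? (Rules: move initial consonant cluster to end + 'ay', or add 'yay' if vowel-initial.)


'lop': move consonant cluster 'l' to end and add 'ay': 'oplay'.

oplay


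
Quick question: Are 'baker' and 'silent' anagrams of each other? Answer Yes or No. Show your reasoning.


Sorted letters of 'baker': 'abekr'
Sorted letters of 'silent': 'eilnst'
They do not match.

No


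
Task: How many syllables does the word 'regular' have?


Break 'regular' into syllables: reg-u-lar -> reg | u | lar = 3 syllables

3 syllables


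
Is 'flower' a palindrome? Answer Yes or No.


Forward: 'flower'
Reversed: 'rewolf'
They differ.

No


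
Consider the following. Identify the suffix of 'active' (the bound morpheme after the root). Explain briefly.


The word 'active' = 'act' (root) + '-ive' (suffix). The suffix is '-ive'.

ive


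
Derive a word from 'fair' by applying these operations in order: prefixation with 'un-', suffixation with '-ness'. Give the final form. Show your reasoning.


Step 1: Add prefix 'un-' to 'fair' = 'unfair'
Step 2: Add suffix '-ness' to 'unfair' = 'unfairness'

unfairness


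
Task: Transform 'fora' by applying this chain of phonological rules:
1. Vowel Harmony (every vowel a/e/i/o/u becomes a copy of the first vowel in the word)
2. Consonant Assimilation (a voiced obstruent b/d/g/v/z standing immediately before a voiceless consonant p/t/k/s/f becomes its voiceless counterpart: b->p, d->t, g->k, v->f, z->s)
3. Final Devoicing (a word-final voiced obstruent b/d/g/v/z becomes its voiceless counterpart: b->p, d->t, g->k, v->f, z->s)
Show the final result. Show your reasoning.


Starting form: 'fora'
Rule 1: Vowel Harmony: all vowels become 'o' (matching first vowel). 'fora' -> 'foro'
Rule 2: Consonant Assimilation: no voiced obstruent (b/d/g/v/z) stands immediately before a voiceless consonant (p/t/k/s/f). No change.
Rule 3: Final Devoicing: the word ends in the vowel 'o', not a consonant. No change.
Final form: 'foro'

foro


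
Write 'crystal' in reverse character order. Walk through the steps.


Reverse 'crystal' character by character: 'latsyrc'.

latsyrc


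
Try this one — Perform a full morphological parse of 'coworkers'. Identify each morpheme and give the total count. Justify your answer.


Step 1: Identify prefix: 'co' (meaning: together)
Step 2: Identify root: 'work'
Step 3: Identify suffix(es): 'er, s'
Decomposition: co- (prefix: together) + work (root) + -er (suffix: one who) + -s (plural)
Total morphemes: 4

4 morphemes (co- (prefix: together) + work (root) + -er (suffix: one who) + -s (plural))


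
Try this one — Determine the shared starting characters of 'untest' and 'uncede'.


Compare from the start: 2 characters match: 'un'. Mismatch at position 3: 't' vs 'c'.

un


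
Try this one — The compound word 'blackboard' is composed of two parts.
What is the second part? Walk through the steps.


Split 'blackboard' into 'black' + 'board'. The second part is 'board'.

board


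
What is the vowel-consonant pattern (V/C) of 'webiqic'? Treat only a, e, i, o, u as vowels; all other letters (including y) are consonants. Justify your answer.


Letter mapping: w = C, e = V, b = C, i = V, q = C, i = V, c = C.

CVCVCVC


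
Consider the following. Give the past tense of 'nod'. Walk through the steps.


Apply rule: Double final consonant and add -ed. 'nod' becomes 'nodded'.

nodded


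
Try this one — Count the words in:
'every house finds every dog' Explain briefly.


Split into words: every | house | finds | every | dog = 5 words.

5


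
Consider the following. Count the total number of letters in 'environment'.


Spell out 'environment' and number each letter: e(1), n(2), v(3), i(4), r(5), o(6), n(7), m(8), e(9), n(10), t(11). Total: 11 letters.

11


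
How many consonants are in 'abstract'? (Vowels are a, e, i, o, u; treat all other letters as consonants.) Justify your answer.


Consonants in 'abstract': b, s, t, r, c, t = 6 consonants.

6


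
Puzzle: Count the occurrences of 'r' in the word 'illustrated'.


Letter 'r' in 'illustrated': found at position(s) 7 = 1 occurrence(s).

1


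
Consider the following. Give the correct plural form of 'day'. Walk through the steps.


Apply rule: Add -s. 'day' becomes 'days'.

days


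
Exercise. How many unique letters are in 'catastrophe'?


Unique letters in 'catastrophe': {a, c, e, h, o, p, r, s, t} = 9 distinct letters.

9


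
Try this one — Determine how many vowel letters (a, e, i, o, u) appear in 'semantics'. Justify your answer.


Vowels in 'semantics': e, a, i = 3 vowels.

3


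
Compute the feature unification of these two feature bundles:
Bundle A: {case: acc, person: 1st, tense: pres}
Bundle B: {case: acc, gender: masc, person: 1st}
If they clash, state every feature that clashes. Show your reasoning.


Compare features:
case: A=acc vs B=acc -> unified: acc
gender: A=_ vs B=masc -> unified: masc
person: A=1st vs B=1st -> unified: 1st
tense: A=pres vs B=_ -> unified: pres
No clashes found.

Unified: {case: acc, gender: masc, person: 1st, tense: pres}


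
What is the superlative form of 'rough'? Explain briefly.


Apply superlative formation (add -est): 'rough' -> 'roughest'.

roughest


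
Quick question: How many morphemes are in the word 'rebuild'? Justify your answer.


Decomposition: re- (prefix) + build (root) = 2 morpheme(s)

2 morphemes


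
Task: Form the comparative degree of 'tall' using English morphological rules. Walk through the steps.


Apply comparative formation (add -er): 'tall' -> 'taller'.

taller


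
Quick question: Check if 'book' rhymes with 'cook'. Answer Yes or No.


Rime (stressed vowel + following sounds) of 'book': -ook = /ʊk/
Rime of 'cook': -ook = /ʊk/
/ʊk/ and /ʊk/ are the same ending sound, so the words rhyme.

Yes


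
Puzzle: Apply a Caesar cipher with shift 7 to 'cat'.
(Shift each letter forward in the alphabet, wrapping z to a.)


Shift each letter by 7: c -> j, a -> h, t -> a. Result: 'jha'.

jha


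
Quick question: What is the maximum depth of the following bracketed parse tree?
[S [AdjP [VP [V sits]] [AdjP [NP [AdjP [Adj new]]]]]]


Count bracket nesting levels:
'[' at pos 0: depth = 1
'[' at pos 3: depth = 2
'[' at pos 9: depth = 3
'[' at pos 13: depth = 4
'[' at pos 23: depth = 3
'[' at pos 29: depth = 4
'[' at pos 33: depth = 5
'[' at pos 39: depth = 6
Maximum depth reached: 6

6


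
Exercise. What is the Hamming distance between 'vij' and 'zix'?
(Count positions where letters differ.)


Alignment:
Position 1: 'v' vs 'z' = DIFFER
Position 2: 'i' vs 'i' = match
Position 3: 'j' vs 'x' = DIFFER
Total differences: 2

2


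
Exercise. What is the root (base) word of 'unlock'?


Remove prefix 'un' from 'unlock' to get root 'lock'.

lock


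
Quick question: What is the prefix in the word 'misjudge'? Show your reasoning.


The word 'misjudge' = 'mis' (prefix) + 'judge' (root). The prefix is 'mis'.

mis


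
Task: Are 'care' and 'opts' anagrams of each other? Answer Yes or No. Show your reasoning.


Sorted letters of 'care': 'acer'
Sorted letters of 'opts': 'opst'
They do not match.

No


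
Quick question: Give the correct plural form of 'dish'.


Apply rule: Add -es (sibilant/fricative ending). 'dish' becomes 'dishes'.

dishes


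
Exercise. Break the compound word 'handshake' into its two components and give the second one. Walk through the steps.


Split 'handshake' into 'hand' + 'shake'. The second part is 'shake'.

shake


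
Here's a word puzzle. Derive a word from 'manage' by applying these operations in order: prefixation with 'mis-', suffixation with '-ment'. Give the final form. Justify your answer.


Step 1: Add prefix 'mis-' to 'manage' = 'mismanage'
Step 2: Add suffix '-ment' to 'mismanage' = 'mismanagement'

mismanagement


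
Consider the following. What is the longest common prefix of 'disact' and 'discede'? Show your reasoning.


Compare from the start: 3 characters match: 'dis'. Mismatch at position 4: 'a' vs 'c'.

dis


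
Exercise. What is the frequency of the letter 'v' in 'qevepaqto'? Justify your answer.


Letter 'v' in 'qevepaqto': found at position(s) 3 = 1 occurrence(s).

1


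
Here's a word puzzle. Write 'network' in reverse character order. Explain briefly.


Reverse 'network' character by character: 'krowten'.

krowten


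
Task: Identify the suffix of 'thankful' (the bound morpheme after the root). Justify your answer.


The word 'thankful' = 'thank' (root) + '-ful' (suffix). The suffix is '-ful'.

ful


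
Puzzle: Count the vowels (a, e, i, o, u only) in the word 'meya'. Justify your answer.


Vowels in 'meya': e, a = 2 vowels.

2


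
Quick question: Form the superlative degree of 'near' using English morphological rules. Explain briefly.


Apply superlative formation (add -est): 'near' -> 'nearest'.

nearest


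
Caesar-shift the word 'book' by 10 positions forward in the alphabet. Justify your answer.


Shift each letter by 10: b -> l, o -> y, o -> y, k -> u. Result: 'lyyu'.

lyyu


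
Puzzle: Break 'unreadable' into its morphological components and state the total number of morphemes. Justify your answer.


Step 1: Identify prefix: 'un' (meaning: not/reverse)
Step 2: Identify root: 'read'
Step 3: Identify suffix(es): 'able'
Decomposition: un- (prefix: not/reverse) + read (root) + -able (suffix: capable of)
Total morphemes: 3

3 morphemes (un- (prefix: not/reverse) + read (root) + -able (suffix: capable of))


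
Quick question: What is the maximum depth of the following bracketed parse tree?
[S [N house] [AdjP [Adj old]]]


Count bracket nesting levels:
'[' at pos 0: depth = 1
'[' at pos 3: depth = 2
'[' at pos 13: depth = 2
'[' at pos 19: depth = 3
Maximum depth reached: 3

3


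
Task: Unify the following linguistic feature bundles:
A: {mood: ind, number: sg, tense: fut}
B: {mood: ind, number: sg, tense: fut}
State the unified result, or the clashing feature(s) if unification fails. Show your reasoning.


Compare features:
mood: A=ind vs B=ind -> unified: ind
number: A=sg vs B=sg -> unified: sg
tense: A=fut vs B=fut -> unified: fut
No clashes found.

Unified: {mood: ind, number: sg, tense: fut}


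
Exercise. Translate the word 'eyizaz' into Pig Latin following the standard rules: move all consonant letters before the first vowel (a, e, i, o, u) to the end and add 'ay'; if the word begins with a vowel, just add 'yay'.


'eyizaz' starts with a vowel, so add 'yay': 'eyizazyay'.

eyizazyay


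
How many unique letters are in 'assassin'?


Unique letters in 'assassin': {a, i, n, s} = 4 distinct letters.

4


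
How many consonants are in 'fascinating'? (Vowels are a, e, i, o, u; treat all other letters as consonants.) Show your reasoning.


Consonants in 'fascinating': f, s, c, n, t, n, g = 7 consonants.

7


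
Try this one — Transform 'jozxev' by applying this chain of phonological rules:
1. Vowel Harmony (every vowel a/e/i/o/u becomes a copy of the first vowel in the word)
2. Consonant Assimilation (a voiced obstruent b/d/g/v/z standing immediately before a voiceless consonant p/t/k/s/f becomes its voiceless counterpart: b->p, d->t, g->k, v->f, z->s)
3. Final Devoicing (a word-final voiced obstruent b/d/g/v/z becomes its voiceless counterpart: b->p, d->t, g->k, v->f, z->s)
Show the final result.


Starting form: 'jozxev'
Rule 1: Vowel Harmony: all vowels become 'o' (matching first vowel). 'jozxev' -> 'jozxov'
Rule 2: Consonant Assimilation: no voiced obstruent (b/d/g/v/z) stands immediately before a voiceless consonant (p/t/k/s/f). No change.
Rule 3: Final Devoicing: word-final voiced obstruent 'v' becomes voiceless 'f'. 'jozxov' -> 'jozxof'
Final form: 'jozxof'

jozxof


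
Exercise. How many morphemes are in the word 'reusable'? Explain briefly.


Decomposition: re- (prefix) + use (root) + -able (suffix) = 3 morpheme(s)

3 morphemes


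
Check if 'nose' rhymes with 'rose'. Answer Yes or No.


Rime (stressed vowel + following sounds) of 'nose': -ose = /oʊz/
Rime of 'rose': -ose = /oʊz/
/oʊz/ and /oʊz/ are the same ending sound, so the words rhyme.

Yes


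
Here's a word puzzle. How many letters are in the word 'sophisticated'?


Spell out 'sophisticated' and number each letter: s(1), o(2), p(3), h(4), i(5), s(6), t(7), i(8), c(9), a(10), t(11), e(12), d(13). Total: 13 letters.

13


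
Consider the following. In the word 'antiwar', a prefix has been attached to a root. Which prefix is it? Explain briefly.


The word 'antiwar' = 'anti' (prefix) + 'war' (root). The prefix is 'anti'.

anti


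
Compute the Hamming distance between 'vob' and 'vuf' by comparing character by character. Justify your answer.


Alignment:
Position 1: 'v' vs 'v' = match
Position 2: 'o' vs 'u' = DIFFER
Position 3: 'b' vs 'f' = DIFFER
Total differences: 2

2


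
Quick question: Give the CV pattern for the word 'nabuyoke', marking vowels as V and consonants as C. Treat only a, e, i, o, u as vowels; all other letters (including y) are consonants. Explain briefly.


Letter mapping: n = C, a = V, b = C, u = V, y = C, o = V, k = C, e = V.

CVCVCVCV


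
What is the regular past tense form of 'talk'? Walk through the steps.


Apply rule: Add -ed. 'talk' becomes 'talked'.

talked


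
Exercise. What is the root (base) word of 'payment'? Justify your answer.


Remove suffix '-ment' from 'payment' to get root 'pay'.

pay


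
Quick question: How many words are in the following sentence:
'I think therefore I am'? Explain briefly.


Split into words: I | think | therefore | I | am = 5 words.

5


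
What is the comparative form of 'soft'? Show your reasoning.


Apply comparative formation (add -er): 'soft' -> 'softer'.

softer


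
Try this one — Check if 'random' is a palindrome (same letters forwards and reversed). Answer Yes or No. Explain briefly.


Forward: 'random'
Reversed: 'modnar'
They differ.

No


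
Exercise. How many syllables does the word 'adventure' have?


Break 'adventure' into syllables: ad-ven-ture -> ad | ven | ture = 3 syllables

3 syllables


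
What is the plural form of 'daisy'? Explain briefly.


Apply rule: Change -y to -ies (consonant + y). 'daisy' becomes 'daisies'.

daisies


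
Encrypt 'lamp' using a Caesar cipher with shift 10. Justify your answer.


Shift each letter by 10: l -> v, a -> k, m -> w, p -> z. Result: 'vkwz'.

vkwz


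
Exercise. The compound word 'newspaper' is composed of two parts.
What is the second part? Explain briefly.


Split 'newspaper' into 'news' + 'paper'. The second part is 'paper'.

paper


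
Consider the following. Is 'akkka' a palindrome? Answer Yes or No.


Forward: 'akkka'
Reversed: 'akkka'
They are identical.

Yes


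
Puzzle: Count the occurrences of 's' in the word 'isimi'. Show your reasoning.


Letter 's' in 'isimi': found at position(s) 2 = 1 occurrence(s).

1


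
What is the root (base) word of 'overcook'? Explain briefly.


Remove prefix 'over' from 'overcook' to get root 'cook'.

cook


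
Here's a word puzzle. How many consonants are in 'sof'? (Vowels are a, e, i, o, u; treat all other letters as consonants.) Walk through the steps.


Consonants in 'sof': s, f = 2 consonants.

2


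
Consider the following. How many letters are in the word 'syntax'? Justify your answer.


Spell out 'syntax' and number each letter: s(1), y(2), n(3), t(4), a(5), x(6). Total: 6 letters.

6


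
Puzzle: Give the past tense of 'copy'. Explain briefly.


Apply rule: Change -y to -ied. 'copy' becomes 'copied'.

copied


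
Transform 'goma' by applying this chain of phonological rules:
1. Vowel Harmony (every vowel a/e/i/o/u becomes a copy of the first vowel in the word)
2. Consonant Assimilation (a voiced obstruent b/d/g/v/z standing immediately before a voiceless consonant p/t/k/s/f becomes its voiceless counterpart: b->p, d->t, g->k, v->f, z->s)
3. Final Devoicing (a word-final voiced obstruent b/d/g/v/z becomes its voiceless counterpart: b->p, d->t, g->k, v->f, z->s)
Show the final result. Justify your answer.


Starting form: 'goma'
Rule 1: Vowel Harmony: all vowels become 'o' (matching first vowel). 'goma' -> 'gomo'
Rule 2: Consonant Assimilation: no voiced obstruent (b/d/g/v/z) stands immediately before a voiceless consonant (p/t/k/s/f). No change.
Rule 3: Final Devoicing: the word ends in the vowel 'o', not a consonant. No change.
Final form: 'gomo'

gomo


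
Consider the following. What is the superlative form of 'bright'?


Apply superlative formation (add -est): 'bright' -> 'brightest'.

brightest


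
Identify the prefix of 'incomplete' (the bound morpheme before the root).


The word 'incomplete' = 'in' (prefix) + 'complete' (root). The prefix is 'in'.

in


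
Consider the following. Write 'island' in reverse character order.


Reverse 'island' character by character: 'dnalsi'.

dnalsi


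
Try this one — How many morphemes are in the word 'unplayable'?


Decomposition: un- (prefix) + play (root) + -able (suffix) = 3 morpheme(s)

3 morphemes


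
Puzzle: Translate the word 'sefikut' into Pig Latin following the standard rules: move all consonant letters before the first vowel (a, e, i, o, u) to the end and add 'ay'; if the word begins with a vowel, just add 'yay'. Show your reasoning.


'sefikut': move consonant cluster 's' to end and add 'ay': 'efikutsay'.

efikutsay


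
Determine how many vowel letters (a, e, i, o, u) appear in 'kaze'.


Vowels in 'kaze': a, e = 2 vowels.

2


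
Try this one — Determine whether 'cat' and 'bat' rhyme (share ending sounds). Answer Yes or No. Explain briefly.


Rime (stressed vowel + following sounds) of 'cat': -at = /æt/
Rime of 'bat': -at = /æt/
/æt/ and /æt/ are the same ending sound, so the words rhyme.

Yes


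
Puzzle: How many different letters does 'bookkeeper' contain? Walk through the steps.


Unique letters in 'bookkeeper': {b, e, k, o, p, r} = 6 distinct letters.

6


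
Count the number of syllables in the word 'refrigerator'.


Break 'refrigerator' into syllables: re-frig-er-a-tor -> re | frig | er | a | tor = 5 syllables

5 syllables


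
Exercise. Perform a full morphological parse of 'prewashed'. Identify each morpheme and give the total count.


Step 1: Identify prefix: 'pre' (meaning: before)
Step 2: Identify root: 'wash'
Step 3: Identify suffix(es): 'ed'
Decomposition: pre- (prefix: before) + wash (root) + -ed (suffix: past)
Total morphemes: 3

3 morphemes (pre- (prefix: before) + wash (root) + -ed (suffix: past))


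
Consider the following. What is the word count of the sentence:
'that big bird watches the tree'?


Split into words: that | big | bird | watches | the | tree = 6 words.

6


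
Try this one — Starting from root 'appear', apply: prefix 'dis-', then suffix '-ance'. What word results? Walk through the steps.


Step 1: Add prefix 'dis-' to 'appear' = 'disappear'
Step 2: Add suffix '-ance' to 'disappear' = 'disappearance'

disappearance


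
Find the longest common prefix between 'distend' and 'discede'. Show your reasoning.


Compare from the start: 3 characters match: 'dis'. Mismatch at position 4: 't' vs 'c'.

dis


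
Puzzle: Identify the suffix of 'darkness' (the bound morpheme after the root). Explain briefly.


The word 'darkness' = 'dark' (root) + '-ness' (suffix). The suffix is '-ness'.

ness


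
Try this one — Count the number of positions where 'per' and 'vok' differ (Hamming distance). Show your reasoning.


Alignment:
Position 1: 'p' vs 'v' = DIFFER
Position 2: 'e' vs 'o' = DIFFER
Position 3: 'r' vs 'k' = DIFFER
Total differences: 3

3


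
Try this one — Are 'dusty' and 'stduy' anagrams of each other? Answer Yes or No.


Sorted letters of 'dusty': 'dstuy'
Sorted letters of 'stduy': 'dstuy'
They match.

Yes


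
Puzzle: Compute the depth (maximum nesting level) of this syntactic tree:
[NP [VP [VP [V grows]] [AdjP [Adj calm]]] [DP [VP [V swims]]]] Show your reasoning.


Count bracket nesting levels:
'[' at pos 0: depth = 1
'[' at pos 4: depth = 2
'[' at pos 8: depth = 3
'[' at pos 12: depth = 4
'[' at pos 23: depth = 3
'[' at pos 29: depth = 4
'[' at pos 42: depth = 2
'[' at pos 46: depth = 3
'[' at pos 50: depth = 4
Maximum depth reached: 4

4


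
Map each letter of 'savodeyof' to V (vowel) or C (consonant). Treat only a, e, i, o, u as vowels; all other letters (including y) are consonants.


Letter mapping: s = C, a = V, v = C, o = V, d = C, e = V, y = C, o = V, f = C.

CVCVCVCVC


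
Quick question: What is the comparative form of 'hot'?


Apply comparative formation (double final consonant, add -er): 'hot' -> 'hotter'.

hotter


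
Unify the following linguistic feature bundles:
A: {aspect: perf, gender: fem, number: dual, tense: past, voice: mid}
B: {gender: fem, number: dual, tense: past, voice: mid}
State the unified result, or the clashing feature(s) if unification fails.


Compare features:
aspect: A=perf vs B=_ -> unified: perf
gender: A=fem vs B=fem -> unified: fem
number: A=dual vs B=dual -> unified: dual
tense: A=past vs B=past -> unified: past
voice: A=mid vs B=mid -> unified: mid
No clashes found.

Unified: {aspect: perf, gender: fem, number: dual, tense: past, voice: mid}


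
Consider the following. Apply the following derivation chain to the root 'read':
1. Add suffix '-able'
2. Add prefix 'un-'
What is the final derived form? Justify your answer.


Step 1: Add suffix '-able' to 'read' = 'readable'
Step 2: Add prefix 'un-' to 'readable' = 'unreadable'

unreadable


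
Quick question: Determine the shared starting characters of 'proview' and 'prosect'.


Compare from the start: 3 characters match: 'pro'. Mismatch at position 4: 'v' vs 's'.

pro


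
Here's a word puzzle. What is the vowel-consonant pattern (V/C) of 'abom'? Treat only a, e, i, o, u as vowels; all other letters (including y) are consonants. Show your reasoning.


Letter mapping: a = V, b = C, o = V, m = C.

VCVC


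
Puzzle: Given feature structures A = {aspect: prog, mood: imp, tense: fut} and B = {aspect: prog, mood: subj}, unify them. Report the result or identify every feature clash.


Compare features:
aspect: A=prog vs B=prog -> unified: prog
mood: A=imp vs B=subj -> CLASH
tense: A=fut vs B=_ -> unified: fut
Clash detected on feature 'mood' (imp vs subj); unification fails.

CLASH on 'mood' (imp vs subj)


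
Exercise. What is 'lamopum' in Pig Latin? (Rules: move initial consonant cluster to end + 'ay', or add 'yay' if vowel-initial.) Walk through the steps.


'lamopum': move consonant cluster 'l' to end and add 'ay': 'amopumlay'.

amopumlay


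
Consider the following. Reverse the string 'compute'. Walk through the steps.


Reverse 'compute' character by character: 'etupmoc'.

etupmoc


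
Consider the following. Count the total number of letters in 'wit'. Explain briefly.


Spell out 'wit' and number each letter: w(1), i(2), t(3). Total: 3 letters.

3


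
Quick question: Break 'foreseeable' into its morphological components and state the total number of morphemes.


Step 1: Identify prefix: 'fore' (meaning: before/front)
Step 2: Identify root: 'see'
Step 3: Identify suffix(es): 'able'
Decomposition: fore- (prefix: before/front) + see (root) + -able (suffix: capable of)
Total morphemes: 3

3 morphemes (fore- (prefix: before/front) + see (root) + -able (suffix: capable of))


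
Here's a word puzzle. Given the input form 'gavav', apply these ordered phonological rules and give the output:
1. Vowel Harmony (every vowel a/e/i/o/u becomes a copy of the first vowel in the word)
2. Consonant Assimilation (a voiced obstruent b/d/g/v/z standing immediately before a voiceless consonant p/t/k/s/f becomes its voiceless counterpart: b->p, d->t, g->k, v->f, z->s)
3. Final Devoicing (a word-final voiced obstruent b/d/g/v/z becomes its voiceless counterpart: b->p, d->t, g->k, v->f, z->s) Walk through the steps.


Starting form: 'gavav'
Rule 1: Vowel Harmony: all vowels already match. No change.
Rule 2: Consonant Assimilation: no voiced obstruent (b/d/g/v/z) stands immediately before a voiceless consonant (p/t/k/s/f). No change.
Rule 3: Final Devoicing: word-final voiced obstruent 'v' becomes voiceless 'f'. 'gavav' -> 'gavaf'
Final form: 'gavaf'

gavaf


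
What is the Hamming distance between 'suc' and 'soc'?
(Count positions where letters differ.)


Alignment:
Position 1: 's' vs 's' = match
Position 2: 'u' vs 'o' = DIFFER
Position 3: 'c' vs 'c' = match
Total differences: 1

1


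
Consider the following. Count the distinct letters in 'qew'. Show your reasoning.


Unique letters in 'qew': {e, q, w} = 3 distinct letters.

3


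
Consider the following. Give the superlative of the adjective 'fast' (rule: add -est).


Apply superlative formation (add -est): 'fast' -> 'fastest'.

fastest


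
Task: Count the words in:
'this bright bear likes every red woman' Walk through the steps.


Split into words: this | bright | bear | likes | every | red | woman = 7 words.

7


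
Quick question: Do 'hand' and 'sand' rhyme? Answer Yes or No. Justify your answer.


Rime (stressed vowel + following sounds) of 'hand': -and = /ænd/
Rime of 'sand': -and = /ænd/
/ænd/ and /ænd/ are the same ending sound, so the words rhyme.

Yes


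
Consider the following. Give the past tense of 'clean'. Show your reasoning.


Apply rule: Add -ed. 'clean' becomes 'cleaned'.

cleaned


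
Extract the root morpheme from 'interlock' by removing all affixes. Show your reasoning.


Remove prefix 'inter' from 'interlock' to get root 'lock'.

lock


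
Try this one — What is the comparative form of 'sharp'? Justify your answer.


Apply comparative formation (add -er): 'sharp' -> 'sharper'.

sharper


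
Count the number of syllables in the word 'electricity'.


Break 'electricity' into syllables: e-lec-tric-i-ty -> e | lec | tric | i | ty = 5 syllables

5 syllables


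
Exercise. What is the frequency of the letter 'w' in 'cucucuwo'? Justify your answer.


Letter 'w' in 'cucucuwo': found at position(s) 7 = 1 occurrence(s).

1


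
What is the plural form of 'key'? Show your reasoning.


Apply rule: Add -s. 'key' becomes 'keys'.

keys


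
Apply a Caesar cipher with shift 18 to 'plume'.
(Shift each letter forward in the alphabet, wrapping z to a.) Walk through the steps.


Shift each letter by 18: p -> h, l -> d, u -> m, m -> e, e -> w. Result: 'hdmew'.

hdmew


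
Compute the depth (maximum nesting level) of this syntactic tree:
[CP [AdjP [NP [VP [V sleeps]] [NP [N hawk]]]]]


Count bracket nesting levels:
'[' at pos 0: depth = 1
'[' at pos 4: depth = 2
'[' at pos 10: depth = 3
'[' at pos 14: depth = 4
'[' at pos 18: depth = 5
'[' at pos 30: depth = 4
'[' at pos 34: depth = 5
Maximum depth reached: 5

5


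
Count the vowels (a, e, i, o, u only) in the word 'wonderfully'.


Vowels in 'wonderfully': o, e, u = 3 vowels.

3


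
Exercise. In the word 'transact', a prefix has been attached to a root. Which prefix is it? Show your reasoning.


The word 'transact' = 'trans' (prefix) + 'act' (root). The prefix is 'trans'.

trans


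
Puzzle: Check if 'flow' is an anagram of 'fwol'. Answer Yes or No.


Sorted letters of 'flow': 'flow'
Sorted letters of 'fwol': 'flow'
They match.

Yes


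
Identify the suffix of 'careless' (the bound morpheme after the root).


The word 'careless' = 'care' (root) + '-less' (suffix). The suffix is '-less'.

less


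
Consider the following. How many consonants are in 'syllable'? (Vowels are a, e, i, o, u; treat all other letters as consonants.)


Consonants in 'syllable': s, y, l, l, b, l = 6 consonants.

6


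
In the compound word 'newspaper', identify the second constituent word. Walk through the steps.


Split 'newspaper' into 'news' + 'paper'. The second part is 'paper'.

paper


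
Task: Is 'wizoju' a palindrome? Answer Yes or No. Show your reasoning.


Forward: 'wizoju'
Reversed: 'ujoziw'
They differ.

No


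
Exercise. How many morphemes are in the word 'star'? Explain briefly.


Decomposition: star (free morpheme) = 1 morpheme(s)

1 morphemes


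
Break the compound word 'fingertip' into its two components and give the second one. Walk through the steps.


Split 'fingertip' into 'finger' + 'tip'. The second part is 'tip'.

tip


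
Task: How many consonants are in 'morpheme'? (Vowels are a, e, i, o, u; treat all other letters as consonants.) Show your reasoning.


Consonants in 'morpheme': m, r, p, h, m = 5 consonants.

5


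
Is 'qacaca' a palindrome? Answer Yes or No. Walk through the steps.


Forward: 'qacaca'
Reversed: 'acacaq'
They differ.

No


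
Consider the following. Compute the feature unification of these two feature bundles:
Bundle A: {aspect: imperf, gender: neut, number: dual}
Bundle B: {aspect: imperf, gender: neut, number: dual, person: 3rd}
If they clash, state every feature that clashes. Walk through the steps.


Compare features:
aspect: A=imperf vs B=imperf -> unified: imperf
gender: A=neut vs B=neut -> unified: neut
number: A=dual vs B=dual -> unified: dual
person: A=_ vs B=3rd -> unified: 3rd
No clashes found.

Unified: {aspect: imperf, gender: neut, number: dual, person: 3rd}


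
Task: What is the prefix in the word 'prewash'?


The word 'prewash' = 'pre' (prefix) + 'wash' (root). The prefix is 'pre'.

pre


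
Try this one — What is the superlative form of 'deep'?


Apply superlative formation (add -est): 'deep' -> 'deepest'.

deepest


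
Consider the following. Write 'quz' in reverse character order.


Reverse 'quz' character by character: 'zuq'.

zuq


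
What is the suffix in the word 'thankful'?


The word 'thankful' = 'thank' (root) + '-ful' (suffix). The suffix is '-ful'.

ful


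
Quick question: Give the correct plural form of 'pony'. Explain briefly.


Apply rule: Change -y to -ies (consonant + y). 'pony' becomes 'ponies'.

ponies


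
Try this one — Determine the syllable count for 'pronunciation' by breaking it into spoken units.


Break 'pronunciation' into syllables: pro-nun-ci-a-tion -> pro | nun | ci | a | tion = 5 syllables

5 syllables


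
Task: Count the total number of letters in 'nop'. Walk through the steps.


Spell out 'nop' and number each letter: n(1), o(2), p(3). Total: 3 letters.

3


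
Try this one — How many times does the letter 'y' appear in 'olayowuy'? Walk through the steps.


Letter 'y' in 'olayowuy': found at position(s) 4, 8 = 2 occurrence(s).

2


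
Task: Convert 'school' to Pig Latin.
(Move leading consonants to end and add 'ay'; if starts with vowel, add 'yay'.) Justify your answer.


'school': move consonant cluster 'sch' to end and add 'ay': 'oolschay'.

oolschay


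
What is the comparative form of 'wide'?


Apply comparative formation (ends in e: add -r): 'wide' -> 'wider'.

wider


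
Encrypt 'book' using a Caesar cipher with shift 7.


Shift each letter by 7: b -> i, o -> v, o -> v, k -> r. Result: 'ivvr'.

ivvr


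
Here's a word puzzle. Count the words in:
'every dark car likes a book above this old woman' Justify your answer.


Split into words: every | dark | car | likes | a | book | above | this | old | woman = 10 words.

10


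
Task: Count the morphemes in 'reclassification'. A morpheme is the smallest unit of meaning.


Decomposition: re- (prefix) + class (root) + -ify (suffix) + -ation (suffix) = 4 morpheme(s)

4 morphemes


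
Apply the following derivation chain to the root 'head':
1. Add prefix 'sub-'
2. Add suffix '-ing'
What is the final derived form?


Step 1: Add prefix 'sub-' to 'head' = 'subhead'
Step 2: Add suffix '-ing' to 'subhead' = 'subheading'

subheading


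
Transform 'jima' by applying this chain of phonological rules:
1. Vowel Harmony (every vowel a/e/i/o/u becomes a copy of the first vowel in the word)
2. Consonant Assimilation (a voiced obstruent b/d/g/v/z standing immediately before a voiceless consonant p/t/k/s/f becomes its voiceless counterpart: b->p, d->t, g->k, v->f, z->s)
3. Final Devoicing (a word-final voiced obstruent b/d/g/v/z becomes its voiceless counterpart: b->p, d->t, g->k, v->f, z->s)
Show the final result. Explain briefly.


Starting form: 'jima'
Rule 1: Vowel Harmony: all vowels become 'i' (matching first vowel). 'jima' -> 'jimi'
Rule 2: Consonant Assimilation: no voiced obstruent (b/d/g/v/z) stands immediately before a voiceless consonant (p/t/k/s/f). No change.
Rule 3: Final Devoicing: the word ends in the vowel 'i', not a consonant. No change.
Final form: 'jimi'

jimi


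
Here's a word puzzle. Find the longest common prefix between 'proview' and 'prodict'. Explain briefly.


Compare from the start: 3 characters match: 'pro'. Mismatch at position 4: 'v' vs 'd'.

pro


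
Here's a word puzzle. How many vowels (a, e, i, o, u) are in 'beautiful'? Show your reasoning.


Vowels in 'beautiful': e, a, u, i, u = 5 vowels.

5


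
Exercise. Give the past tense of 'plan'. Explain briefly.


Apply rule: Double final consonant and add -ed. 'plan' becomes 'planned'.

planned


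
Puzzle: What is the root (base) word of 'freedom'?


Remove suffix '-dom' from 'freedom' to get root 'free'.

free


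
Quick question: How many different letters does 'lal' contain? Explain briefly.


Unique letters in 'lal': {a, l} = 2 distinct letters.

2


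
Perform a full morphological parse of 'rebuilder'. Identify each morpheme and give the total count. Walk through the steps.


Step 1: Identify prefix: 're' (meaning: again)
Step 2: Identify root: 'build'
Step 3: Identify suffix(es): 'er'
Decomposition: re- (prefix: again) + build (root) + -er (suffix: one who)
Total morphemes: 3

3 morphemes (re- (prefix: again) + build (root) + -er (suffix: one who))


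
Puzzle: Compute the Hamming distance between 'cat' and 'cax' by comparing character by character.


Alignment:
Position 1: 'c' vs 'c' = match
Position 2: 'a' vs 'a' = match
Position 3: 't' vs 'x' = DIFFER
Total differences: 1

1


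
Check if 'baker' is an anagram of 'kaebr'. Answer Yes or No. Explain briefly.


Sorted letters of 'baker': 'abekr'
Sorted letters of 'kaebr': 'abekr'
They match.

Yes


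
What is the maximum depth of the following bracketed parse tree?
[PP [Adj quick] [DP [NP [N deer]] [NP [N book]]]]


Count bracket nesting levels:
'[' at pos 0: depth = 1
'[' at pos 4: depth = 2
'[' at pos 16: depth = 2
'[' at pos 20: depth = 3
'[' at pos 24: depth = 4
'[' at pos 34: depth = 3
'[' at pos 38: depth = 4
Maximum depth reached: 4

4


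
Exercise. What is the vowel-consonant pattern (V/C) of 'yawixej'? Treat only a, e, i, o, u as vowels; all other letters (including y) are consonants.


Letter mapping: y = C, a = V, w = C, i = V, x = C, e = V, j = C.

CVCVCVC


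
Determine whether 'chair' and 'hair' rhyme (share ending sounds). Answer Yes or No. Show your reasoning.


Rime (stressed vowel + following sounds) of 'chair': -air = /ɛər/
Rime of 'hair': -air = /ɛər/
/ɛər/ and /ɛər/ are the same ending sound, so the words rhyme.

Yes


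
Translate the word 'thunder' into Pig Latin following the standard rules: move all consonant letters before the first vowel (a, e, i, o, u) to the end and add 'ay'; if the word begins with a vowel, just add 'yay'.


'thunder': move consonant cluster 'th' to end and add 'ay': 'underthay'.

underthay


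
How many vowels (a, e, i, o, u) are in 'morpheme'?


Vowels in 'morpheme': o, e, e = 3 vowels.

3


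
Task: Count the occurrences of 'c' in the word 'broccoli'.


Letter 'c' in 'broccoli': found at position(s) 4, 5 = 2 occurrence(s).

2


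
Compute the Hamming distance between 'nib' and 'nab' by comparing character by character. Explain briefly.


Alignment:
Position 1: 'n' vs 'n' = match
Position 2: 'i' vs 'a' = DIFFER
Position 3: 'b' vs 'b' = match
Total differences: 1

1


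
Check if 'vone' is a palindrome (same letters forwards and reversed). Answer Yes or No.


Forward: 'vone'
Reversed: 'enov'
They differ.

No


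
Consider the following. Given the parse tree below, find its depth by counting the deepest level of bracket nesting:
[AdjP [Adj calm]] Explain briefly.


Count bracket nesting levels:
'[' at pos 0: depth = 1
'[' at pos 6: depth = 2
Maximum depth reached: 2

2


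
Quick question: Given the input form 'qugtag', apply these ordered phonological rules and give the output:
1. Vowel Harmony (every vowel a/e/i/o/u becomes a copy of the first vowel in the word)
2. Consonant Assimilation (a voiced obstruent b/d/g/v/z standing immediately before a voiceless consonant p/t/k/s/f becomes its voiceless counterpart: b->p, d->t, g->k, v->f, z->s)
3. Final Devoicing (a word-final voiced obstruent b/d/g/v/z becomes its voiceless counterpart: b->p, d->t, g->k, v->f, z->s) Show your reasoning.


Starting form: 'qugtag'
Rule 1: Vowel Harmony: all vowels become 'u' (matching first vowel). 'qugtag' -> 'qugtug'
Rule 2: Consonant Assimilation: voiced obstruent before voiceless consonant becomes voiceless ('gt' -> 'kt'). 'qugtug' -> 'quktug'
Rule 3: Final Devoicing: word-final voiced obstruent 'g' becomes voiceless 'k'. 'quktug' -> 'quktuk'
Final form: 'quktuk'

quktuk


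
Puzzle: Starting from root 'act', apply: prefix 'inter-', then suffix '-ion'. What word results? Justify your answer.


Step 1: Add prefix 'inter-' to 'act' = 'interact'
Step 2: Add suffix '-ion' to 'interact' = 'interaction'

interaction
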